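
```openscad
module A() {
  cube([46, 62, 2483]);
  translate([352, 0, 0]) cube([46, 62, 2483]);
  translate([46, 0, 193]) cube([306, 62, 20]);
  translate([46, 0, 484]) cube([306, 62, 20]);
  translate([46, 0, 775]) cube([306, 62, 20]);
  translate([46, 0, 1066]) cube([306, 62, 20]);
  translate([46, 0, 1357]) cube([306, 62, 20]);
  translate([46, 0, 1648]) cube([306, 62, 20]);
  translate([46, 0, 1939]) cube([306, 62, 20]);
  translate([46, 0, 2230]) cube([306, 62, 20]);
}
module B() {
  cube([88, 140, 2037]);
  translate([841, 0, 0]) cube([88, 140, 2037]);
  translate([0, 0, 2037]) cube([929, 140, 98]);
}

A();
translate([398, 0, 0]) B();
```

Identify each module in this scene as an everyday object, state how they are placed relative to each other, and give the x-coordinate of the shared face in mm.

The ladder's +x face and the door frame's −x face are both at x = 398 mm.

A is a ladder. B is a door frame. The door frame is against the ladder's +x side, with their −y faces flush. The x-coordinate of the shared face is 398 mm.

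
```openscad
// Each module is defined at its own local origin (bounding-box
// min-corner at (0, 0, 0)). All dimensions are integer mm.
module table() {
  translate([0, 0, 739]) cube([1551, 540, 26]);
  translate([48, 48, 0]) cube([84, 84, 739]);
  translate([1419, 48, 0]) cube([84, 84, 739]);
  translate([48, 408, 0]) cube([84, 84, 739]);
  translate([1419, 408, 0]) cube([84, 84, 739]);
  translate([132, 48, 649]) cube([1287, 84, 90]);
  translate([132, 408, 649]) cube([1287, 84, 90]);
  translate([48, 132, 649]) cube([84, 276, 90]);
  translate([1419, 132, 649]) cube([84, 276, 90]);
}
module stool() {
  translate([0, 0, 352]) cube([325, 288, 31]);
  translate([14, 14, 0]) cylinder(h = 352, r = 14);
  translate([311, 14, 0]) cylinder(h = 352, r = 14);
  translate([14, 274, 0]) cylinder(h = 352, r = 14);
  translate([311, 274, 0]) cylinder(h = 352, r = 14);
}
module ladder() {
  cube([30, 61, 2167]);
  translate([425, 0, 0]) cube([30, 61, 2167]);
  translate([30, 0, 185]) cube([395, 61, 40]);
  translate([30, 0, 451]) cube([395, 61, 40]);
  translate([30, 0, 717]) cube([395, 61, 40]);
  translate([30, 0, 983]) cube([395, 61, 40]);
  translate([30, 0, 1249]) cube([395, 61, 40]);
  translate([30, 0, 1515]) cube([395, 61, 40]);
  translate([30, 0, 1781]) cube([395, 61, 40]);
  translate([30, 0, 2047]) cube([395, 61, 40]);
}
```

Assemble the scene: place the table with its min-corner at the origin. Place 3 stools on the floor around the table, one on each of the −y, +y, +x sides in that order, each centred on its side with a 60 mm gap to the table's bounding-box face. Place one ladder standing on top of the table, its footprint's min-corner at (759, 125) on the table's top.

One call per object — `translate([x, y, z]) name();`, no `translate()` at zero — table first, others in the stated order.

table();
translate([613, -348, 0]) stool();
translate([613, 600, 0]) stool();
translate([1611, 126, 0]) stool();
translate([759, 125, 765]) ladder();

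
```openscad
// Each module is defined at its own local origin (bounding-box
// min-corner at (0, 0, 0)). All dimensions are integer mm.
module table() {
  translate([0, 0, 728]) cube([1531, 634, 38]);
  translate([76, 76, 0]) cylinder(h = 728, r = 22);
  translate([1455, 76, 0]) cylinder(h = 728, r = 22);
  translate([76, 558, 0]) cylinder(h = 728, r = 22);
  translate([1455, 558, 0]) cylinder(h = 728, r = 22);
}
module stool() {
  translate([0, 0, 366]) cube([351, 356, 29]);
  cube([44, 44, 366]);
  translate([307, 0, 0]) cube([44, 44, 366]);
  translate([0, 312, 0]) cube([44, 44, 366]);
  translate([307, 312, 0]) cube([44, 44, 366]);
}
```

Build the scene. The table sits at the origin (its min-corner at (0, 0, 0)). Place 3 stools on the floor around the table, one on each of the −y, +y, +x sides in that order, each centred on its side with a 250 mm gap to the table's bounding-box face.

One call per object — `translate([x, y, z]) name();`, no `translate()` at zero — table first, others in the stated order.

table();
translate([590, -606, 0]) stool();
translate([590, 884, 0]) stool();
translate([1781, 139, 0]) stool();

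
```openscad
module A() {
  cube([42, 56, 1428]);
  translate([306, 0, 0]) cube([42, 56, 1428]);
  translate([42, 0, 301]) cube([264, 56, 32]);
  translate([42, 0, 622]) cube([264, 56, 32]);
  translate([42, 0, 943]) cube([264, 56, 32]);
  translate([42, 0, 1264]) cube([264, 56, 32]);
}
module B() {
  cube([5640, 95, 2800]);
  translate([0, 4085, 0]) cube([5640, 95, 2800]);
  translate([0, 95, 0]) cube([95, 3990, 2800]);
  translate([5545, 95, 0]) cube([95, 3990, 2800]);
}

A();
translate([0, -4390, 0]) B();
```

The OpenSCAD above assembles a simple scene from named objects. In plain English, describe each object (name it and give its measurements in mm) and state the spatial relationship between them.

A is a straight ladder. Two 42×56 mm vertical rails, 1428 mm tall, stand 348 mm apart (outside-to-outside) with their front faces coplanar on the −y side. 4 rungs, each 56 mm deep and 32 mm tall, span between the inner faces of the rails, front faces flush with the rails. The lowest rung's underside is at z = 301 mm and rungs are spaced 321 mm apart (underside to underside).

B is the wall frame of a small rectangular building: four walls, each 2800 mm tall and 95 mm thick, enclosing a footprint 5640 mm (x) by 4180 mm (y) outside-to-outside, with no floor or roof. The front and back walls (the −y and +y sides) span the full width; the two side walls fit between them.

The house frame is on the floor beside the ladder on its −y side.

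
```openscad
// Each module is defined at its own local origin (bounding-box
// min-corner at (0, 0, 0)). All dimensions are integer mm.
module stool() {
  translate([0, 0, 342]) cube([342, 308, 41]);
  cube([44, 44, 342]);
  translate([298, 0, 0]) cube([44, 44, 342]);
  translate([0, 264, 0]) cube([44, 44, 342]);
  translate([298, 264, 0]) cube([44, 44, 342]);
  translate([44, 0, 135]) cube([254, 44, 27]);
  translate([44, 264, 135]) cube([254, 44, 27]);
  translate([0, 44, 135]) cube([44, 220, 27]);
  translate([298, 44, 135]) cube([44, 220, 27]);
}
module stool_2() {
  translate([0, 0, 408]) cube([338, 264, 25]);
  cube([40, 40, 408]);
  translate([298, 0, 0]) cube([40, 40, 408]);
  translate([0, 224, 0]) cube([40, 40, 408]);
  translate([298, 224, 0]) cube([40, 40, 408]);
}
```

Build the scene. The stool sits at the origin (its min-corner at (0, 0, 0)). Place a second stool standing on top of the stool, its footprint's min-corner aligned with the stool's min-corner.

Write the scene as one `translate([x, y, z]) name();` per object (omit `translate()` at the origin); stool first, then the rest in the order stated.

stool();
translate([0, 0, 383]) stool_2();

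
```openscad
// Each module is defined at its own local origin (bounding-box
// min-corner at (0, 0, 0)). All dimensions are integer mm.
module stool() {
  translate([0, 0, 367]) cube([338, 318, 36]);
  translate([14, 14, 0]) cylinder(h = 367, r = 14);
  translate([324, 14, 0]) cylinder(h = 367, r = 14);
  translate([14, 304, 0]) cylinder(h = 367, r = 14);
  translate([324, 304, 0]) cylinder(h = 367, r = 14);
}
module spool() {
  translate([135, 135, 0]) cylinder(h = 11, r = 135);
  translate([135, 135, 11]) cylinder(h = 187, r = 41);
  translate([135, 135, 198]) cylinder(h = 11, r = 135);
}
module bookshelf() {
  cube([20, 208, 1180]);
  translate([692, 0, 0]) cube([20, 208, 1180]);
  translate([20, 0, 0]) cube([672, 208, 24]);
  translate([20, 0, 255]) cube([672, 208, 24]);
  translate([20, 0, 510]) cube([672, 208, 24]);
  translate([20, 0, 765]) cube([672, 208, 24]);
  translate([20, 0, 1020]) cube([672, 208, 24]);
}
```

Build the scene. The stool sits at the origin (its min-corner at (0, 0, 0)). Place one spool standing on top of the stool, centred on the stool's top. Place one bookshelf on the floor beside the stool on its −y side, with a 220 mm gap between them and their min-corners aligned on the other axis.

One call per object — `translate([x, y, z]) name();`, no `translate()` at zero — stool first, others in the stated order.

stool();
translate([34, 24, 403]) spool();
translate([0, -428, 0]) bookshelf();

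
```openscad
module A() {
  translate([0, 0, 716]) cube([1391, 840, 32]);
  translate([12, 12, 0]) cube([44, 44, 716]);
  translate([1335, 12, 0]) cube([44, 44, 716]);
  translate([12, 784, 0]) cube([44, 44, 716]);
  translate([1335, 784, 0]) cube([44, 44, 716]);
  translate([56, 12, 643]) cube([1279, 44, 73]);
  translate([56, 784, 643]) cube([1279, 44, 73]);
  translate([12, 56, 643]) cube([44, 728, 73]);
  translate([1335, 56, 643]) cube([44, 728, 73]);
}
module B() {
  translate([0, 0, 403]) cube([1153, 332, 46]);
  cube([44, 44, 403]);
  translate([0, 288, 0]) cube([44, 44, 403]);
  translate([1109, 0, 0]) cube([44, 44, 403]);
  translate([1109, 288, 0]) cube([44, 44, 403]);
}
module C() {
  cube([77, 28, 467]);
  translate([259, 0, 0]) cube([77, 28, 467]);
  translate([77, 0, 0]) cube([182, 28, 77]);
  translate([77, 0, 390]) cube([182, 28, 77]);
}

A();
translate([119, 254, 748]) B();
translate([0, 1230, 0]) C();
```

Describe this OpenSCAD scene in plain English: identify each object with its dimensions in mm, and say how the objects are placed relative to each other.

A is a rectangular dining table. The top is 1391×840×32 mm with its upper surface at z = 748 mm. It stands on four 44×44 mm square legs, each inset 12 mm from the nearest pair of top edges, running from the floor to the underside of the top. Four apron rails, 44 mm thick and 73 mm tall, run between adjacent legs with their top edges flush with the underside of the top and their outer faces flush with the legs' outer faces.

B is a long wooden bench with a 1153 mm (x) × 332 mm (y) seat, 46 mm thick, its top surface 449 mm above the floor. Four 44 mm square legs at the seat corners, flush with the edges, run from z = 0 to the seat underside.

C is a rectangular picture frame lying in the x–z plane (depth along y). The opening is 182 mm wide (x) by 313 mm tall (z), surrounded by a border 77 mm wide on all four sides. The frame is 28 mm deep and is made of two full-height vertical stiles with two horizontal rails fitted between them.

The bench is on top of the table, centred. The picture frame is on the floor beside the table on its +y side.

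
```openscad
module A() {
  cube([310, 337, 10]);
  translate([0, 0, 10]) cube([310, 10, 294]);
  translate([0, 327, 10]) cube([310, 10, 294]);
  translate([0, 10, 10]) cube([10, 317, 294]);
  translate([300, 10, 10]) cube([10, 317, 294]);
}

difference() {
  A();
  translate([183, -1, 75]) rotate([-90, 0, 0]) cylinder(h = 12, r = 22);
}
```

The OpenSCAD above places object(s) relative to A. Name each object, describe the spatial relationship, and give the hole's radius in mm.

A is an open box. The open box has a circular hole through its front wall. The hole's radius is 22 mm.

The subtracted cylinder has r = 22 mm.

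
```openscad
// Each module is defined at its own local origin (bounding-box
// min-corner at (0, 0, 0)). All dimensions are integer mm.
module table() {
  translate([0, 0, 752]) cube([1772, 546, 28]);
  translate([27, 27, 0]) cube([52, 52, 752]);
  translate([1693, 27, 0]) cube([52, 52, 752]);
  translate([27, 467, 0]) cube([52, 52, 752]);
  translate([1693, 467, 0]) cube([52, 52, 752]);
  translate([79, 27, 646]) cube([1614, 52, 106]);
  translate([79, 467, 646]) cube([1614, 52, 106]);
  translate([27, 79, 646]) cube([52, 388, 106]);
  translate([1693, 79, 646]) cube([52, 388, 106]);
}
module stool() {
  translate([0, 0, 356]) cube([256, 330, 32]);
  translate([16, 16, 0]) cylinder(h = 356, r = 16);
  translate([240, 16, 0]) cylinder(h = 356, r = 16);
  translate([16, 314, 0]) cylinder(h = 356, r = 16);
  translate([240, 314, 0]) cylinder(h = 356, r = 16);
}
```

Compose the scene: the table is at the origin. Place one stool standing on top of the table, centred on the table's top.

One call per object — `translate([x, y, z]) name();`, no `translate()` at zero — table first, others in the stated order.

table();
translate([758, 108, 780]) stool();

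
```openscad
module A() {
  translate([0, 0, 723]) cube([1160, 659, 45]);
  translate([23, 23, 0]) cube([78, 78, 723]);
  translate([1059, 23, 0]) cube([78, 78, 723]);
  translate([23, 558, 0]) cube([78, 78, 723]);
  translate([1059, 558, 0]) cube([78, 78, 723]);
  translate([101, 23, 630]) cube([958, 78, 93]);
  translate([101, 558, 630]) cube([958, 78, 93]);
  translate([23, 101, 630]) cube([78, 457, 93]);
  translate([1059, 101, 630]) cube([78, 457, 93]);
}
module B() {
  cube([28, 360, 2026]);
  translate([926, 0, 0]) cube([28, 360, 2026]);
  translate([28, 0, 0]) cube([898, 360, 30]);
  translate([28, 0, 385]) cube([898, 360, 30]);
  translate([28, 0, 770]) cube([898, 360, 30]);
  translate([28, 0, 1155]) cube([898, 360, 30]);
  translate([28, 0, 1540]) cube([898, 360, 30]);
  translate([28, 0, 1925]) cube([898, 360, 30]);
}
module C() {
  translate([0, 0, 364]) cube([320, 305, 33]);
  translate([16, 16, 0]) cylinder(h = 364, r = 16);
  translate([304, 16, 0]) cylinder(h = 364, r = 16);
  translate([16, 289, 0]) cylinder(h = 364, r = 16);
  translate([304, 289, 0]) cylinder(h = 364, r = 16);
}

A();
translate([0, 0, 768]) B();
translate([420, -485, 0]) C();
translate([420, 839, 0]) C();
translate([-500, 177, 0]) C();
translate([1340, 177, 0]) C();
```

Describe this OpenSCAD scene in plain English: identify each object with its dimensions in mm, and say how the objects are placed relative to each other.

A is a rectangular dining table. The top is 1160×659×45 mm with its upper surface at z = 768 mm. It stands on four 78×78 mm square legs, each inset 23 mm from the nearest pair of top edges, running from the floor to the underside of the top. Four apron rails, 78 mm thick and 93 mm tall, run between adjacent legs with their top edges flush with the underside of the top and their outer faces flush with the legs' outer faces.

B is a bookshelf 954 mm wide overall, 360 mm deep and 2026 mm tall. The two sides are 28 mm thick vertical panels. 6 horizontal shelves of 30 mm thickness span between the inner faces of the sides; the lowest shelf sits on the floor and shelves are stacked with a clear vertical gap of 355 mm between each pair.

C is a simple wooden stool: a rectangular seat 320 mm (x) by 305 mm (y), 33 mm thick, top face at z = 397 mm, on four round legs, each 32 mm in diameter. The legs rest on z = 0, each leg's axis is inset half a diameter from the nearest pair of seat edges (so the leg's bounding box is flush with the corner).

The bookshelf is on top of the table. Four stools sit around the table at the −y, +y, −x, +x sides.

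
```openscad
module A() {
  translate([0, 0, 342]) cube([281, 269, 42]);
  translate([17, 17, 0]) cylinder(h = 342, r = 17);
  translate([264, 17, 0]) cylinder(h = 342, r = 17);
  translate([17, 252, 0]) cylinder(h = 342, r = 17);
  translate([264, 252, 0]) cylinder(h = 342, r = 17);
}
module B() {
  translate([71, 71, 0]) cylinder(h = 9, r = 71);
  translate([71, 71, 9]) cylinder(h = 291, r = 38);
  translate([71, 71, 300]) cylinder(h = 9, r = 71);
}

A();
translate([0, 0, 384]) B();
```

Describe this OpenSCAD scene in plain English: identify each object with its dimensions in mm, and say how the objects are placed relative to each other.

A is a four-legged stool. The seat is 281×269 mm, 42 mm thick, top at z = 384 mm. It stands on four round legs, each 34 mm in diameter, from z = 0 to the seat underside, each leg's axis is inset half a diameter from the nearest pair of seat edges (so the leg's bounding box is flush with the corner).

B is a spool: two coaxial disc flanges of radius 71 mm and thickness 9 mm, joined by a core cylinder of radius 38 mm and height 291 mm. The lower flange rests on z = 0 and the three cylinders share a vertical axis.

The spool is on top of the stool.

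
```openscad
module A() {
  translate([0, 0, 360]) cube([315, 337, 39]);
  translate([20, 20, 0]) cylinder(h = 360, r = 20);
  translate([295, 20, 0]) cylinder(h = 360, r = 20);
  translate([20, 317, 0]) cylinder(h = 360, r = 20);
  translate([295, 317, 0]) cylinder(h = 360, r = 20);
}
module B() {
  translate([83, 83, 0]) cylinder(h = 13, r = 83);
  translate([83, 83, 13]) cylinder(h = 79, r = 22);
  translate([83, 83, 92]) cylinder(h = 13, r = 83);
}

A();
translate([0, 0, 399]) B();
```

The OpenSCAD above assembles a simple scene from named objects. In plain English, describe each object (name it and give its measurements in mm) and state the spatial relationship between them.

A is a simple wooden stool: a rectangular seat 315 mm (x) by 337 mm (y), 39 mm thick, top face at z = 399 mm, on four round legs, each 40 mm in diameter. The legs rest on z = 0, each leg's axis is inset half a diameter from the nearest pair of seat edges (so the leg's bounding box is flush with the corner).

B is a spool: two coaxial disc flanges of radius 83 mm and thickness 13 mm, joined by a core cylinder of radius 22 mm and height 79 mm. The lower flange rests on z = 0 and the three cylinders share a vertical axis.

The spool is on top of the stool.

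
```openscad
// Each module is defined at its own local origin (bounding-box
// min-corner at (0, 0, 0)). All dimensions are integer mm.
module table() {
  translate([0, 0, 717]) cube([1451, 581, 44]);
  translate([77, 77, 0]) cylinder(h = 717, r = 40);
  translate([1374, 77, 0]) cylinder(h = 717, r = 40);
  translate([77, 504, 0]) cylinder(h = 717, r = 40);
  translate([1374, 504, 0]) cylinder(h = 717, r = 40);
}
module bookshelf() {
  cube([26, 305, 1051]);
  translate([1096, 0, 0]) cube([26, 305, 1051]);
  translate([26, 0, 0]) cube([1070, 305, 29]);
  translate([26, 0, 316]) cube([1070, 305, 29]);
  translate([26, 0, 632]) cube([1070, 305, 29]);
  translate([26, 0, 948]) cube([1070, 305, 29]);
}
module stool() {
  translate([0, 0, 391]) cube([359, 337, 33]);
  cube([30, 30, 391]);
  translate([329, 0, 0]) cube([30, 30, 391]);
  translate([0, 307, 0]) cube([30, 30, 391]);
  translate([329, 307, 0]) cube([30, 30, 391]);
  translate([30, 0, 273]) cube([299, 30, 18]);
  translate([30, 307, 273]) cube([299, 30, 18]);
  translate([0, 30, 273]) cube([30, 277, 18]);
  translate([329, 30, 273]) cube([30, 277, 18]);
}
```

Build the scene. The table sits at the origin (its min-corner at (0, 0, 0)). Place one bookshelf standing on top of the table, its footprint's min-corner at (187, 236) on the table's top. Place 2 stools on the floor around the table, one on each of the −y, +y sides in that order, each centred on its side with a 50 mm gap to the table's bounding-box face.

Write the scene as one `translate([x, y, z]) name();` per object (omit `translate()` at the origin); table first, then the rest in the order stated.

table();
translate([187, 236, 761]) bookshelf();
translate([546, -387, 0]) stool();
translate([546, 631, 0]) stool();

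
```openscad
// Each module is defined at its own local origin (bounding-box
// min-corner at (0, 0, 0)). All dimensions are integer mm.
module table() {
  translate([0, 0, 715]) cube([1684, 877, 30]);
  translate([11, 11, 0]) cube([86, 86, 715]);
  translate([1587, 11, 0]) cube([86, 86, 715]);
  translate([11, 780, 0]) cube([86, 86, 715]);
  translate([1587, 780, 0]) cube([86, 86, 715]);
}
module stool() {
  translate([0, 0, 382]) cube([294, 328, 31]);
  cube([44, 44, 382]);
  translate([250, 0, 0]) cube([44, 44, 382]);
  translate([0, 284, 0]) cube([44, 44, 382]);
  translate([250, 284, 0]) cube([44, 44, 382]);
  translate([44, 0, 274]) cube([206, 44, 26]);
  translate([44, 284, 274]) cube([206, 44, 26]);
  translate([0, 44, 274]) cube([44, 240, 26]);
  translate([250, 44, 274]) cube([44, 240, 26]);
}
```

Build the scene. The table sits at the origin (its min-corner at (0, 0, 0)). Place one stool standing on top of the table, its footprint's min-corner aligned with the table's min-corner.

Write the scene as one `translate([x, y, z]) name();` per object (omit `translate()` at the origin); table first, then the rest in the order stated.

table();
translate([0, 0, 745]) stool();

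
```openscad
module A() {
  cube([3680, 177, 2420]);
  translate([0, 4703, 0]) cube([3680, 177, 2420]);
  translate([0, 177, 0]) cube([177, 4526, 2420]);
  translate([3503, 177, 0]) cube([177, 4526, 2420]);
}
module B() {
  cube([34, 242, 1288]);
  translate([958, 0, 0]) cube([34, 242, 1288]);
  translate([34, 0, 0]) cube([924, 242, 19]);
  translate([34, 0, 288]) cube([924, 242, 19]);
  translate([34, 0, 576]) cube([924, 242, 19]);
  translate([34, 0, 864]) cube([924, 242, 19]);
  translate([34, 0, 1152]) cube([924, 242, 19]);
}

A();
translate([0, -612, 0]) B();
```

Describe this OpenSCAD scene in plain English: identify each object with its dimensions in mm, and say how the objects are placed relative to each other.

A is the wall frame of a small rectangular building: four walls, each 2420 mm tall and 177 mm thick, enclosing a footprint 3680 mm (x) by 4880 mm (y) outside-to-outside, with no floor or roof. The front and back walls (the −y and +y sides) span the full width; the two side walls fit between them.

B is an open bookshelf. Two side panels, each 34 mm thick, 242 mm deep and 1288 mm tall, stand 992 mm apart (outside-to-outside). Between them sit 5 shelves, each 19 mm thick and 242 mm deep, spanning the full gap between the sides. The bottom shelf rests on the floor (its underside at z = 0) and the clear gap between one shelf's top and the next shelf's underside is 269 mm.

The bookshelf is on the floor beside the house frame on its −y side.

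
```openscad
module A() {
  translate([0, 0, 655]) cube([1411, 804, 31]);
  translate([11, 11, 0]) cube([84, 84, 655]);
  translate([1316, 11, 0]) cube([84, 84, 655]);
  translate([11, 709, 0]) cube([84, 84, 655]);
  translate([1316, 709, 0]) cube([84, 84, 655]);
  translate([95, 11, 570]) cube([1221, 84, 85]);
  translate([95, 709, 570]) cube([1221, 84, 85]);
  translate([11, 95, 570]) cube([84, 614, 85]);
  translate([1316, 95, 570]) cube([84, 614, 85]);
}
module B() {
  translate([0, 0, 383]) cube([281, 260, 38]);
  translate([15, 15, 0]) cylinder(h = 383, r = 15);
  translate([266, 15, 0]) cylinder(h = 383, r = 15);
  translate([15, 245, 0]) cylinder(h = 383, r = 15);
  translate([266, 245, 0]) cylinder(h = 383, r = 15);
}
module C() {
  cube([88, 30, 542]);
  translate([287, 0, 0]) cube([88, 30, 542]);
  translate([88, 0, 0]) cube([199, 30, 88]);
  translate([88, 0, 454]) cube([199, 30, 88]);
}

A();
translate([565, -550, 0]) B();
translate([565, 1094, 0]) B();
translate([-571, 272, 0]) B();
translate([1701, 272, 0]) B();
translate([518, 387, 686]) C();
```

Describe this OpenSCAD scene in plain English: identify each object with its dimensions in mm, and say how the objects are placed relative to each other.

A is a table: top 1411 mm (x) × 804 mm (y), 31 mm thick, upper face at z = 686 mm, on four 84×84 mm square legs, each inset 11 mm from the nearest pair of top edges, running from z = 0 to the bottom of the top. Four apron rails, 84 mm thick and 85 mm tall, run between adjacent legs with their top edges flush with the underside of the top and their outer faces flush with the legs' outer faces.

B is a four-legged stool. The seat is 281×260 mm, 38 mm thick, top at z = 421 mm. It stands on four round legs, each 30 mm in diameter, from z = 0 to the seat underside, each leg's axis is inset half a diameter from the nearest pair of seat edges (so the leg's bounding box is flush with the corner).

C is a picture frame with a 199×366 mm rectangular opening (x by z) and a uniform 88 mm border on every side. Frame depth is 30 mm along y. It is built from two vertical stiles running the full outside height and two horizontal rails spanning the gap between the stiles.

Four stools sit around the table at the −y, +y, −x, +x sides. The picture frame is on top of the table, centred.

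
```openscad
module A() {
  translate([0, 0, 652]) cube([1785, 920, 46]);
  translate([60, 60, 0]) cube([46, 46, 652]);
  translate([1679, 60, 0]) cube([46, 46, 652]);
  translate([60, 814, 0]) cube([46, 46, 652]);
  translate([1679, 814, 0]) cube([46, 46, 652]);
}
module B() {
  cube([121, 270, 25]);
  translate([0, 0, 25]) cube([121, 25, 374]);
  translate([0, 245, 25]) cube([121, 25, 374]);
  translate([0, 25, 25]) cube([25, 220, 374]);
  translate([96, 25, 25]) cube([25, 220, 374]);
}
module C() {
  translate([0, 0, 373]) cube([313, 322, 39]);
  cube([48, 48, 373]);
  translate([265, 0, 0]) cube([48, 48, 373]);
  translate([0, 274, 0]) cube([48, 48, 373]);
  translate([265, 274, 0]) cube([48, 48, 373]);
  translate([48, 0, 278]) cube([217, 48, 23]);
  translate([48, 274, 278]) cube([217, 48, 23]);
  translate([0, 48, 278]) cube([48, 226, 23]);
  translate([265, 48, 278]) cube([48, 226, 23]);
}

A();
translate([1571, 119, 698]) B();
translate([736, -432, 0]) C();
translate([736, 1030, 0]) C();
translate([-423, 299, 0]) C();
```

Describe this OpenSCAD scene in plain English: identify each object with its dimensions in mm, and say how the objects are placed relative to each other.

A is a rectangular dining table. The top is 1785×920×46 mm with its upper surface at z = 698 mm. It stands on four 46×46 mm square legs, each inset 60 mm from the nearest pair of top edges, running from the floor to the underside of the top.

B is an open storage box with external size 121×270×399 mm and wall thickness 25 mm (the base is also 25 mm thick). The base covers the whole footprint; the four walls stand on the base, with the y-facing walls full-width and the x-facing walls fitting between their inner faces.

C is a four-legged stool. The seat is a 313×322×39 mm slab whose top surface is at z = 412 mm; four square legs, each 48×48 mm in cross-section, run from the floor (z = 0) to the underside of the seat, each flush with a corner of the seat. Four stretchers, 48 mm wide and 23 mm tall, connect adjacent legs with their undersides at z = 278 mm, each running between the inner faces of the legs it joins and aligned with the legs' outer faces on the other axis.

The open box is on top of the table. Three stools sit around the table at the −y, +y, −x sides.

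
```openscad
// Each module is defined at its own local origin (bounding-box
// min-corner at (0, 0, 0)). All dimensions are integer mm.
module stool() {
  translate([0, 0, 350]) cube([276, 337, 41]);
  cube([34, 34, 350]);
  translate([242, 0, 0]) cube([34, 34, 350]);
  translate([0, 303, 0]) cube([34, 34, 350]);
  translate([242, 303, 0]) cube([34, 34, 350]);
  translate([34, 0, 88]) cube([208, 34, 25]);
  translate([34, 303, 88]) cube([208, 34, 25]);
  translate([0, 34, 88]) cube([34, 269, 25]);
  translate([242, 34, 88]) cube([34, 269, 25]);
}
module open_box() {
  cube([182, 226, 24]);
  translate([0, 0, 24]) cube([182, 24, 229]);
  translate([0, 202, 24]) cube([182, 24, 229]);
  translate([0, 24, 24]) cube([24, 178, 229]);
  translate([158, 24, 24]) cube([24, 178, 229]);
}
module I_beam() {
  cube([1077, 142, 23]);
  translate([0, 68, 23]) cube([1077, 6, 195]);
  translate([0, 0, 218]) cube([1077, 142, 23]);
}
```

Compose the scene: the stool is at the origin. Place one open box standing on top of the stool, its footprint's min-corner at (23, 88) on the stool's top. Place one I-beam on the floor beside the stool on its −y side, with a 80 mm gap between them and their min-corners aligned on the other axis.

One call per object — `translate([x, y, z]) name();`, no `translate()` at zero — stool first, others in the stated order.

stool();
translate([23, 88, 391]) open_box();
translate([0, -222, 0]) I_beam();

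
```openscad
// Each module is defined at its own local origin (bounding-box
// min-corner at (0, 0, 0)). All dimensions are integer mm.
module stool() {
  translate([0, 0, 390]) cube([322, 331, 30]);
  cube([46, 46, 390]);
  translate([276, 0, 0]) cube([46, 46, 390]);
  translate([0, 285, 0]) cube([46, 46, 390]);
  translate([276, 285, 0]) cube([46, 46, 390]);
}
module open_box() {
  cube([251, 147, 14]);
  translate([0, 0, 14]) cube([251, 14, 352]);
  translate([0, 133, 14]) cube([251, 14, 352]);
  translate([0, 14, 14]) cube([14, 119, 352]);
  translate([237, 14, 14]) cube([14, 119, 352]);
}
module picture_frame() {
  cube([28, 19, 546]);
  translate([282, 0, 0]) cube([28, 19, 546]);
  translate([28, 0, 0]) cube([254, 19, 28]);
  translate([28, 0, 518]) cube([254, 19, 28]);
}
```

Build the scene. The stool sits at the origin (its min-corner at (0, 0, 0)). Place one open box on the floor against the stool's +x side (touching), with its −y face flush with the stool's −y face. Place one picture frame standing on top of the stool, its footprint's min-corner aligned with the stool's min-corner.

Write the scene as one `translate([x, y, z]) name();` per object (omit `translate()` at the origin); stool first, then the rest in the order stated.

stool();
translate([322, 0, 0]) open_box();
translate([0, 0, 420]) picture_frame();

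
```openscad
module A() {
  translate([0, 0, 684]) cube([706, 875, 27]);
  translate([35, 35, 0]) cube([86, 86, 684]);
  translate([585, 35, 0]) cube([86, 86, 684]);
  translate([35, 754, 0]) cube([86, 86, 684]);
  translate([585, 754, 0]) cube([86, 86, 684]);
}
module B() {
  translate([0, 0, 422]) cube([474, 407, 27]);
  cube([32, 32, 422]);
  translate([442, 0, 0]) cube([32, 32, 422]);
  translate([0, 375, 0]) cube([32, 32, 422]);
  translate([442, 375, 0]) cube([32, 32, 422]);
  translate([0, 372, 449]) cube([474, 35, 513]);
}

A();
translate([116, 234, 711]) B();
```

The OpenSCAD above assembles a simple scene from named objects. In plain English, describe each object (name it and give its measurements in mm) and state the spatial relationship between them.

A is a table with a 706×875 mm rectangular top, 27 mm thick, top surface at z = 711 mm, supported by four 86×86 mm square legs, each inset 35 mm from the nearest pair of top edges, running from the floor.

B is a chair. The seat is a 474×407×27 mm slab with its top at z = 449 mm, on four 32×32 mm corner legs (flush with the seat edges, standing on z = 0). A flat backrest 35 mm thick, 513 mm tall, spans the full seat width and rises from the seat top along its +y edge, rear face flush with the rear of the seat.

The chair is on top of the table, centred.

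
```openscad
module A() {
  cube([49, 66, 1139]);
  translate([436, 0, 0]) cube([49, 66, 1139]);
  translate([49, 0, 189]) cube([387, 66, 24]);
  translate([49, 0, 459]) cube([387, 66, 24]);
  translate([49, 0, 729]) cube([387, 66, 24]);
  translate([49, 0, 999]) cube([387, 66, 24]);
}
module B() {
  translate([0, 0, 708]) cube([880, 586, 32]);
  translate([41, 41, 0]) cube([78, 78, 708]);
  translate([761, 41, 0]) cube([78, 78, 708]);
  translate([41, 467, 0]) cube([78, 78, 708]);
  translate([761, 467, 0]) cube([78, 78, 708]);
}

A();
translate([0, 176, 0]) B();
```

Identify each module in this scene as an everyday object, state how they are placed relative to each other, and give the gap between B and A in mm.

A is a ladder. B is a table. The table is on the floor beside the ladder on its +y side. The gap between the table and the ladder is 110 mm.

The table's nearest face is 110 mm from the ladder's +y face.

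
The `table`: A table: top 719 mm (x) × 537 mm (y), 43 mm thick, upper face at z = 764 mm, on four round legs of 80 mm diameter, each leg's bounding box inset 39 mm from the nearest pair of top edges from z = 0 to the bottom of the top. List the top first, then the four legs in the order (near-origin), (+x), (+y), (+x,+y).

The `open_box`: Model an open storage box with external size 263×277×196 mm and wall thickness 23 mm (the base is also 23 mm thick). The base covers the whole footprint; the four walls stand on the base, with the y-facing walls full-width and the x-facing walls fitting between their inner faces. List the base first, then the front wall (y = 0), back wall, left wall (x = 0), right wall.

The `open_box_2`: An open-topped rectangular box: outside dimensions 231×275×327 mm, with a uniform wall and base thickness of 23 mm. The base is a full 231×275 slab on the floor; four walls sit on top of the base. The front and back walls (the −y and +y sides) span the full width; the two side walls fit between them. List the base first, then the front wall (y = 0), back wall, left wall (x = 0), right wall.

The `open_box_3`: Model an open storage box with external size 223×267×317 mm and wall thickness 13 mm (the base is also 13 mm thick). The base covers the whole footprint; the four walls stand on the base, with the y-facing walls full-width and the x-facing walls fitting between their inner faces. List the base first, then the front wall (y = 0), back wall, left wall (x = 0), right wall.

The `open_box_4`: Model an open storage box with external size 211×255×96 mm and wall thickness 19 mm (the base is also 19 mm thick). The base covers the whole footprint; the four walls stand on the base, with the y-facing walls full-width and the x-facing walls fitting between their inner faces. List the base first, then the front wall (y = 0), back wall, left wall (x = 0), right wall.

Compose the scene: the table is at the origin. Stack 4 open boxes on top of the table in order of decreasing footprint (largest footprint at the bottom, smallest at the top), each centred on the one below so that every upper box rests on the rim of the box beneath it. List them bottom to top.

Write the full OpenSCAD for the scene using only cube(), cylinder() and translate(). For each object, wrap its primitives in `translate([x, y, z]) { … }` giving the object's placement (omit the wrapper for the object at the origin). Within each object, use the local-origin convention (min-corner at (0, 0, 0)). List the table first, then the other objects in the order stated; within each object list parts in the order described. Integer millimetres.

translate([0, 0, 721]) cube([719, 537, 43]);
translate([79, 79, 0]) cylinder(h = 721, r = 40);
translate([640, 79, 0]) cylinder(h = 721, r = 40);
translate([79, 458, 0]) cylinder(h = 721, r = 40);
translate([640, 458, 0]) cylinder(h = 721, r = 40);
translate([228, 130, 764]) {
  cube([263, 277, 23]);
  translate([0, 0, 23]) cube([263, 23, 173]);
  translate([0, 254, 23]) cube([263, 23, 173]);
  translate([0, 23, 23]) cube([23, 231, 173]);
  translate([240, 23, 23]) cube([23, 231, 173]);
}
translate([244, 131, 960]) {
  cube([231, 275, 23]);
  translate([0, 0, 23]) cube([231, 23, 304]);
  translate([0, 252, 23]) cube([231, 23, 304]);
  translate([0, 23, 23]) cube([23, 229, 304]);
  translate([208, 23, 23]) cube([23, 229, 304]);
}
translate([248, 135, 1287]) {
  cube([223, 267, 13]);
  translate([0, 0, 13]) cube([223, 13, 304]);
  translate([0, 254, 13]) cube([223, 13, 304]);
  translate([0, 13, 13]) cube([13, 241, 304]);
  translate([210, 13, 13]) cube([13, 241, 304]);
}
translate([254, 141, 1604]) {
  cube([211, 255, 19]);
  translate([0, 0, 19]) cube([211, 19, 77]);
  translate([0, 236, 19]) cube([211, 19, 77]);
  translate([0, 19, 19]) cube([19, 217, 77]);
  translate([192, 19, 19]) cube([19, 217, 77]);
}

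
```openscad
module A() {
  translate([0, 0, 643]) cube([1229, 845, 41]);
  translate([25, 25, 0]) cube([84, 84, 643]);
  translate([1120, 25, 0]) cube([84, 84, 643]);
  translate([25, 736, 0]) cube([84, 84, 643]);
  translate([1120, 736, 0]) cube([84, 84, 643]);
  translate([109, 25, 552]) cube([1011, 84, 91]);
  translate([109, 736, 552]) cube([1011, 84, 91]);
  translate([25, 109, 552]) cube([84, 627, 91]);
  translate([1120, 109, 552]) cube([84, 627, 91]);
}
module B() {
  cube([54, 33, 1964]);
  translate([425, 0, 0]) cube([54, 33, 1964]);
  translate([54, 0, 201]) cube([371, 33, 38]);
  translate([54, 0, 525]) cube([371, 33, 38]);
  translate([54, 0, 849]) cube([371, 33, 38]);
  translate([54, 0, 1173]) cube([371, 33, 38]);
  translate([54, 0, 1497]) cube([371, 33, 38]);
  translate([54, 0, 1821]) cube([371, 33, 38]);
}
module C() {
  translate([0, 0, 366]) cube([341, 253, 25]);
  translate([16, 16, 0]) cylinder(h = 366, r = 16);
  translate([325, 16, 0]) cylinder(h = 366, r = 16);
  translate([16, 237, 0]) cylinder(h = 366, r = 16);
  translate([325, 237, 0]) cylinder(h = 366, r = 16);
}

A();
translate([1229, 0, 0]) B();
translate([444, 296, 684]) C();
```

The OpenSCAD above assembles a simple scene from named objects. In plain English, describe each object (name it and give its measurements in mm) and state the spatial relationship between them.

A is a rectangular dining table. The top is 1229×845×41 mm with its upper surface at z = 684 mm. It stands on four 84×84 mm square legs, each inset 25 mm from the nearest pair of top edges, running from the floor to the underside of the top. Four apron rails, 84 mm thick and 91 mm tall, run between adjacent legs with their top edges flush with the underside of the top and their outer faces flush with the legs' outer faces.

B is a wooden ladder with two side rails of 54×33 mm section and 1964 mm height, set 479 mm apart overall. Between them run 6 rectangular rungs (33 mm deep, 38 mm thick), front faces flush with the rails' −y face. The bottom of the first rung is 201 mm above the floor and each subsequent rung is 324 mm higher than the one below.

C is a four-legged stool. The seat is a 341×253×25 mm slab whose top surface is at z = 391 mm; four round legs, each 32 mm in diameter, run from the floor (z = 0) to the underside of the seat, each leg's axis is inset half a diameter from the nearest pair of seat edges (so the leg's bounding box is flush with the corner).

The ladder is against the table's +x side, with their −y faces flush. The stool is on top of the table, centred.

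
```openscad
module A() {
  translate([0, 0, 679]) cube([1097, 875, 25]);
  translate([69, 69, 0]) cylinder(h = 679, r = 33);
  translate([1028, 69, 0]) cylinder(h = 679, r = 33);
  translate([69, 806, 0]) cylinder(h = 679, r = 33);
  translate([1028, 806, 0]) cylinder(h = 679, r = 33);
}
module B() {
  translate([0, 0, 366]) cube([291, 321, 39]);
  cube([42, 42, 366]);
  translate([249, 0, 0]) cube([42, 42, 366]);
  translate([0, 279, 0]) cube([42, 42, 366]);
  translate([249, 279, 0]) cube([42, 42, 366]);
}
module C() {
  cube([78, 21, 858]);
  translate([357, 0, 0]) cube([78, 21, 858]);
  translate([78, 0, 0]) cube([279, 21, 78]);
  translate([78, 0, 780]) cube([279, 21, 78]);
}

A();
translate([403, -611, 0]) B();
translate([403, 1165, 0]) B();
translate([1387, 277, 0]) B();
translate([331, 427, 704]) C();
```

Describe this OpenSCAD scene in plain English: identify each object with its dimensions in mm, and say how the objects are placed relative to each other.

A is a table: top 1097 mm (x) × 875 mm (y), 25 mm thick, upper face at z = 704 mm, on four round legs of 66 mm diameter, each leg's bounding box inset 36 mm from the nearest pair of top edges, running from z = 0 to the bottom of the top.

B is a simple wooden stool: a rectangular seat 291 mm (x) by 321 mm (y), 39 mm thick, top face at z = 405 mm, on four square legs, each 42×42 mm in cross-section. The legs rest on z = 0, each flush with a corner of the seat.

C is a rectangular picture frame lying in the x–z plane (depth along y). The opening is 279 mm wide (x) by 702 mm tall (z), surrounded by a border 78 mm wide on all four sides. The frame is 21 mm deep and is made of two full-height vertical stiles with two horizontal rails fitted between them.

Three stools sit around the table at the −y, +y, +x sides. The picture frame is on top of the table, centred.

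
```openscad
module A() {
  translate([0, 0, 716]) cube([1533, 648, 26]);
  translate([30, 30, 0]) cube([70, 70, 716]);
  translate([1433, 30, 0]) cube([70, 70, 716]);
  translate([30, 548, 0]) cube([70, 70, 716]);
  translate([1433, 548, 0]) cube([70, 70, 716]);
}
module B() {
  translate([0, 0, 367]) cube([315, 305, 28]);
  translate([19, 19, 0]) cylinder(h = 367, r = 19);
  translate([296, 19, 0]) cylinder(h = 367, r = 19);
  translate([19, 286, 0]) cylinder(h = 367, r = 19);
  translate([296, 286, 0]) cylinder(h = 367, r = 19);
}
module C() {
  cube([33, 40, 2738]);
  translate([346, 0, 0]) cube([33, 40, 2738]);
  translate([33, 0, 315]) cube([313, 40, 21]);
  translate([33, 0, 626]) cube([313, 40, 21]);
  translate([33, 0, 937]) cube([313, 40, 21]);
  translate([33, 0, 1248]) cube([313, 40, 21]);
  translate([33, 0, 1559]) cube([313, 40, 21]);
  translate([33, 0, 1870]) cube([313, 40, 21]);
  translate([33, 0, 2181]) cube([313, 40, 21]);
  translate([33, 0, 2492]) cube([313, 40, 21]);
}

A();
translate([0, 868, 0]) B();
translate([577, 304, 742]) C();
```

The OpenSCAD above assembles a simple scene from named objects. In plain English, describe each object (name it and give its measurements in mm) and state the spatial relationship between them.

A is a table: top 1533 mm (x) × 648 mm (y), 26 mm thick, upper face at z = 742 mm, on four 70×70 mm square legs, each inset 30 mm from the nearest pair of top edges, running from z = 0 to the bottom of the top.

B is a four-legged stool. The seat is 315×305 mm, 28 mm thick, top at z = 395 mm. It stands on four round legs, each 38 mm in diameter, from z = 0 to the seat underside, each leg's axis is inset half a diameter from the nearest pair of seat edges (so the leg's bounding box is flush with the corner).

C is a wooden ladder with two side rails of 33×40 mm section and 2738 mm height, set 379 mm apart overall. Between them run 8 rectangular rungs (40 mm deep, 21 mm thick), front faces flush with the rails' −y face. The bottom of the first rung is 315 mm above the floor and each subsequent rung is 311 mm higher than the one below.

The stool is on the floor beside the table on its +y side. The ladder is on top of the table, centred.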